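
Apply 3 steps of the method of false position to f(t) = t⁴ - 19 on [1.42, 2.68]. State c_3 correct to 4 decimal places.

False-position update: c = (a·f(b) − b·f(a))/(f(b) − f(a)); replace the endpoint whose sign matches f(c).
f(1.420000) = -14.934131, f(2.680000) = 32.586870
step 1: c = 1.815972, f(c) = -8.124807 < 0 → new bracket [1.815972, 2.680000]
step 2: c = 1.988406, f(c) = -3.367797 < 0 → new bracket [1.988406, 2.680000]
step 3: c = 2.053186, f(c) = -1.228944 < 0 → new bracket [2.053186, 2.680000]

2.0532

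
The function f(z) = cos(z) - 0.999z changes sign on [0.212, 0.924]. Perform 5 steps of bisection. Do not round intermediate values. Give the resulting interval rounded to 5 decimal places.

[0.72375, 0.74600]

f(0.212000) = 0.765824, f(0.924000) = -0.320443 (opposite signs)
step 1: m = 0.568000, f(m) = 0.275547 > 0 → root in [0.568000, 0.924000]
step 2: m = 0.746000, f(m) = -0.010844 < 0 → root in [0.568000, 0.746000]
step 3: m = 0.657000, f(m) = 0.135485 > 0 → root in [0.657000, 0.746000]
step 4: m = 0.701500, f(m) = 0.063077 > 0 → root in [0.701500, 0.746000]
step 5: m = 0.723750, f(m) = 0.026302 > 0 → root in [0.723750, 0.746000]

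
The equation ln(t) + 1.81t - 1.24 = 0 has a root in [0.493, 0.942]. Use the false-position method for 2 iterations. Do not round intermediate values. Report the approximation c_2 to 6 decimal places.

0.806157

False-position update: c = (a·f(b) − b·f(a))/(f(b) − f(a)); replace the endpoint whose sign matches f(c).
f(0.493000) = -1.054916, f(0.942000) = 0.405270
step 1: c = 0.817381, f(c) = 0.037811 > 0 → new bracket [0.493000, 0.817381]
step 2: c = 0.806157, f(c) = 0.003668 > 0 → new bracket [0.493000, 0.806157]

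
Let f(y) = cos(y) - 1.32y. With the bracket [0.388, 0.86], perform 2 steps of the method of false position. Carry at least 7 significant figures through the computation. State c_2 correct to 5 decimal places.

0.61707

f(0.388000) = 0.413508, f(0.860000) = -0.482763
step 1: c = 0.605764, f(c) = 0.022458 > 0 → new bracket [0.605764, 0.860000]
step 2: c = 0.617066, f(c) = 0.001053 > 0 → new bracket [0.617066, 0.860000]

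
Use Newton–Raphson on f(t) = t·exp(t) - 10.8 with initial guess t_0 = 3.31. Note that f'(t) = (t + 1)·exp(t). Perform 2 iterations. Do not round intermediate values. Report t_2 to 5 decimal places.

2.12222

t_0 = 3.310000: f = 79.844765, f' = 118.029891 → t_1 = 3.310000 - (79.844765)/(118.029891) = 2.633521
t_1 = 2.633521: f = 25.865728, f' = 50.588431 → t_2 = 2.633521 - (25.865728)/(50.588431) = 2.122224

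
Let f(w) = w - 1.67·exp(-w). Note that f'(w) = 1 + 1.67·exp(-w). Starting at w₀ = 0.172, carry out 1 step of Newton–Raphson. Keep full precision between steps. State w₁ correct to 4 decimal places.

0.6849

w_0 = 0.172000: f = -1.234105, f' = 2.406105 → w_1 = 0.172000 - (-1.234105)/(2.406105) = 0.684906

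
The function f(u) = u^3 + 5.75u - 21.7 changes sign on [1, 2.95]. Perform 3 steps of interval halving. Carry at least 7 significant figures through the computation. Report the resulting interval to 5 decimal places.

f(1.000000) = -14.950000, f(2.950000) = 20.934875 (opposite signs)
step 1: m = 1.975000, f(m) = -2.640016 < 0 → root in [1.975000, 2.950000]
step 2: m = 2.462500, f(m) = 7.391744 > 0 → root in [1.975000, 2.462500]
step 3: m = 2.218750, f(m) = 1.980389 > 0 → root in [1.975000, 2.218750]

[1.97500, 2.21875]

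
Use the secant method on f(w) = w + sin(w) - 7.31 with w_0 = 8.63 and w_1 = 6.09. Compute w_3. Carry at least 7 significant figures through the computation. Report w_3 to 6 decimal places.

6.831292

f(w_0) = 2.033708, f(w_1) = -1.411986
w_2 = 6.090000 - (-1.411986)·(6.090000 - 8.630000)/(-1.411986 - (2.033708)) = 7.130848; f(w_2) = 0.570584
w_3 = 7.130848 - (0.570584)·(7.130848 - 6.090000)/(0.570584 - (-1.411986)) = 6.831292; f(w_3) = 0.042364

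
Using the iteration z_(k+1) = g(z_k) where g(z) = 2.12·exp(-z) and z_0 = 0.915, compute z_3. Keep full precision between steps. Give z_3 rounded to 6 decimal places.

z_1 = g(0.915000) = 0.849095
z_2 = g(0.849095) = 0.906940
z_3 = g(0.906940) = 0.855967

0.855967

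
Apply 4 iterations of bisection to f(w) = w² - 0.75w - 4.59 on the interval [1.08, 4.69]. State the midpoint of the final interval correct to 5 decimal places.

f(1.080000) = -4.233600, f(4.690000) = 13.888600 (opposite signs)
step 1: m = 2.885000, f(m) = 1.569475 > 0 → root in [1.080000, 2.885000]
step 2: m = 1.982500, f(m) = -2.146569 < 0 → root in [1.982500, 2.885000]
step 3: m = 2.433750, f(m) = -0.492173 < 0 → root in [2.433750, 2.885000]
step 4: m = 2.659375, f(m) = 0.487744 > 0 → root in [2.433750, 2.659375]
Midpoint of [2.433750, 2.659375] = 2.546563

2.54656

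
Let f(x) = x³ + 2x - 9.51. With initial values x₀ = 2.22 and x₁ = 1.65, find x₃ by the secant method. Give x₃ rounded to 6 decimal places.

1.808727

f(x_0) = 5.871048, f(x_1) = -1.717875
x_2 = 1.650000 - (-1.717875)·(1.650000 - 2.220000)/(-1.717875 - (5.871048)) = 1.779029; f(x_2) = -0.321418
x_3 = 1.779029 - (-0.321418)·(1.779029 - 1.650000)/(-0.321418 - (-1.717875)) = 1.808727; f(x_3) = 0.024690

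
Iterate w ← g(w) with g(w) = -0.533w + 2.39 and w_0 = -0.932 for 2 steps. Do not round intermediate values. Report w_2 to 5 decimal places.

0.85136

w_1 = g(-0.932000) = 2.886756
w_2 = g(2.886756) = 0.851359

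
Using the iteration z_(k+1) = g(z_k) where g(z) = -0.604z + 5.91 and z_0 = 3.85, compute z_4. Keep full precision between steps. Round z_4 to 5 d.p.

z_1 = g(3.850000) = 3.584600
z_2 = g(3.584600) = 3.744902
z_3 = g(3.744902) = 3.648079
z_4 = g(3.648079) = 3.706560

3.70656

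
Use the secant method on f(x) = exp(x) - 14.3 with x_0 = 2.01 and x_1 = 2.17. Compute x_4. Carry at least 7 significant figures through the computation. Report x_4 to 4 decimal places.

Secant update: x_(k+1) = x_k − f(x_k)·(x_k − x_(k-1))/(f(x_k) − f(x_(k-1))).
f(x_0) = -6.836683, f(x_1) = -5.541716
x_2 = 2.170000 - (-5.541716)·(2.170000 - 2.010000)/(-5.541716 - (-6.836683)) = 2.854708; f(x_2) = 3.069371
x_3 = 2.854708 - (3.069371)·(2.854708 - 2.170000)/(3.069371 - (-5.541716)) = 2.610648; f(x_3) = -0.692133
x_4 = 2.610648 - (-0.692133)·(2.610648 - 2.854708)/(-0.692133 - (3.069371)) = 2.655556; f(x_4) = -0.067099

2.6556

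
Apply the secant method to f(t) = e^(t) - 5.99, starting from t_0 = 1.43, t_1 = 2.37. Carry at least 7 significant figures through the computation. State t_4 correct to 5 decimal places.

1.79142

f(t_0) = -1.811301, f(t_1) = 4.707392
t_2 = 2.370000 - (4.707392)·(2.370000 - 1.430000)/(4.707392 - (-1.811301)) = 1.691191; f(t_2) = -0.564062
t_3 = 1.691191 - (-0.564062)·(1.691191 - 2.370000)/(-0.564062 - (4.707392)) = 1.763825; f(t_3) = -0.155285
t_4 = 1.763825 - (-0.155285)·(1.763825 - 1.691191)/(-0.155285 - (-0.564062)) = 1.791418; f(t_4) = 0.007949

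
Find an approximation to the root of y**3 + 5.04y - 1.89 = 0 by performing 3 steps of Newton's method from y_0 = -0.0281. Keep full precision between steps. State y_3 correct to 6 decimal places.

f'(y) = 3y**2 + 5.04
y_0 = -0.028100: f = -2.031646, f' = 5.042369 → y_1 = -0.028100 - (-2.031646)/(5.042369) = 0.374815
y_1 = 0.374815: f = 0.051724, f' = 5.461459 → y_2 = 0.374815 - (0.051724)/(5.461459) = 0.365344
y_2 = 0.365344: f = 0.000100, f' = 5.440429 → y_3 = 0.365344 - (0.000100)/(5.440429) = 0.365326

0.365326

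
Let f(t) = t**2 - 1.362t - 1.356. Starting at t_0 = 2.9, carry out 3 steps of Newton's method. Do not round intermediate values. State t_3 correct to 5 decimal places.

2.03002

f'(t) = 2t - 1.362
t_0 = 2.900000: f = 3.104200, f' = 4.438000 → t_1 = 2.900000 - (3.104200)/(4.438000) = 2.200541
t_1 = 2.200541: f = 0.489243, f' = 3.039082 → t_2 = 2.200541 - (0.489243)/(3.039082) = 2.039557
t_2 = 2.039557: f = 0.025916, f' = 2.717114 → t_3 = 2.039557 - (0.025916)/(2.717114) = 2.030019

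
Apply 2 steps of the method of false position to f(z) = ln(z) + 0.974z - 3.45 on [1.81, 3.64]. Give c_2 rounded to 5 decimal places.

2.57436

f(1.810000) = -1.093733, f(3.640000) = 1.387344
step 1: c = 2.616719, f(c) = 0.060605 > 0 → new bracket [1.810000, 2.616719]
step 2: c = 2.574364, f(c) = 0.003033 > 0 → new bracket [1.810000, 2.574364]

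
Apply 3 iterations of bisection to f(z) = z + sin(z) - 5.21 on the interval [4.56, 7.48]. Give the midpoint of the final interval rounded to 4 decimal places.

5.8375

f(4.560000) = -1.638411, f(7.480000) = 3.200880 (opposite signs)
step 1: m = 6.020000, f(m) = 0.549843 > 0 → root in [4.560000, 6.020000]
step 2: m = 5.290000, f(m) = -0.757769 < 0 → root in [5.290000, 6.020000]
step 3: m = 5.655000, f(m) = -0.142677 < 0 → root in [5.655000, 6.020000]
Midpoint of [5.655000, 6.020000] = 5.837500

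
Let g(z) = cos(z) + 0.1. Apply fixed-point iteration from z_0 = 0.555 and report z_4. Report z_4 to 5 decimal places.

0.73987

z_1 = g(0.555000) = 0.949900
z_2 = g(0.949900) = 0.681764
z_3 = g(0.681764) = 0.876462
z_4 = g(0.876462) = 0.739874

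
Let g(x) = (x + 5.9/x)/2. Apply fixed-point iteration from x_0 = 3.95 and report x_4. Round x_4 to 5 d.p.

2.42899

x_1 = g(3.950000) = 2.721835
x_2 = g(2.721835) = 2.444745
x_3 = g(2.444745) = 2.429042
x_4 = g(2.429042) = 2.428992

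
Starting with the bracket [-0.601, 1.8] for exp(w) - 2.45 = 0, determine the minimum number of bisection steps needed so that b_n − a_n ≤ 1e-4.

15

Initial width b − a = 1.8 − -0.601 = 2.401000.
After n steps the width is (b−a)/2^n; need (b−a)/2^n ≤ 1e-4.
So n ≥ log₂(2.401000/1e-4) = log₂(24010.0000) ≈ 14.5513.
Hence n = 15.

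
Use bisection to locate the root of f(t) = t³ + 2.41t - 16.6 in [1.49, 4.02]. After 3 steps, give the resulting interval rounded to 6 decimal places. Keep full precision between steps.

[2.122500, 2.438750]

f(1.490000) = -9.701151, f(4.020000) = 58.053008 (opposite signs)
step 1: m = 2.755000, f(m) = 10.950069 > 0 → root in [1.490000, 2.755000]
step 2: m = 2.122500, f(m) = -1.922899 < 0 → root in [2.122500, 2.755000]
step 3: m = 2.438750, f(m) = 3.781857 > 0 → root in [2.122500, 2.438750]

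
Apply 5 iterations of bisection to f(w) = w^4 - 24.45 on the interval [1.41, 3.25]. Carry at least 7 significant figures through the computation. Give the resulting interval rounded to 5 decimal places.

f(1.410000) = -20.497458, f(3.250000) = 87.116406 (opposite signs)
step 1: m = 2.330000, f(m) = 5.022955 > 0 → root in [1.410000, 2.330000]
step 2: m = 1.870000, f(m) = -12.221690 < 0 → root in [1.870000, 2.330000]
step 3: m = 2.100000, f(m) = -5.001900 < 0 → root in [2.100000, 2.330000]
step 4: m = 2.215000, f(m) = -0.378956 < 0 → root in [2.215000, 2.330000]
step 5: m = 2.272500, f(m) = 2.219543 > 0 → root in [2.215000, 2.272500]

[2.21500, 2.27250]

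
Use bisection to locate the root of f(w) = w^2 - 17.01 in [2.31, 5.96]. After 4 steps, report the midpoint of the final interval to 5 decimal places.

4.02094

f(2.310000) = -11.673900, f(5.960000) = 18.511600 (opposite signs)
step 1: m = 4.135000, f(m) = 0.088225 > 0 → root in [2.310000, 4.135000]
step 2: m = 3.222500, f(m) = -6.625494 < 0 → root in [3.222500, 4.135000]
step 3: m = 3.678750, f(m) = -3.476798 < 0 → root in [3.678750, 4.135000]
step 4: m = 3.906875, f(m) = -1.746328 < 0 → root in [3.906875, 4.135000]
Midpoint of [3.906875, 4.135000] = 4.020937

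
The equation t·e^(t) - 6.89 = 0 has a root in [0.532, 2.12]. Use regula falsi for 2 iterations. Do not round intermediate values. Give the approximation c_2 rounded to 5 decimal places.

1.35436

f(0.532000) = -5.984359, f(2.120000) = 10.772011
step 1: c = 1.099137, f(c) = -3.590857 < 0 → new bracket [1.099137, 2.120000]
step 2: c = 1.354363, f(c) = -1.642803 < 0 → new bracket [1.354363, 2.120000]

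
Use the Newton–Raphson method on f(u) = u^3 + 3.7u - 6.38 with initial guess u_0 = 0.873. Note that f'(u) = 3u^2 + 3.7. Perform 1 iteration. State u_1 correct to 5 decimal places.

1.28804

u_0 = 0.873000: f = -2.484561, f' = 5.986387 → u_1 = 0.873000 - (-2.484561)/(5.986387) = 1.288035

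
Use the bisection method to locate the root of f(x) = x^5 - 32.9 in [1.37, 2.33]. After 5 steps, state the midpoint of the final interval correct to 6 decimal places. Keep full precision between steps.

f(1.370000) = -28.073828, f(2.330000) = 35.771986 (opposite signs)
step 1: m = 1.850000, f(m) = -11.230013 < 0 → root in [1.850000, 2.330000]
step 2: m = 2.090000, f(m) = 6.977822 > 0 → root in [1.850000, 2.090000]
step 3: m = 1.970000, f(m) = -3.229072 < 0 → root in [1.970000, 2.090000]
step 4: m = 2.030000, f(m) = 1.573088 > 0 → root in [1.970000, 2.030000]
step 5: m = 2.000000, f(m) = -0.900000 < 0 → root in [2.000000, 2.030000]
Midpoint of [2.000000, 2.030000] = 2.015000

2.015000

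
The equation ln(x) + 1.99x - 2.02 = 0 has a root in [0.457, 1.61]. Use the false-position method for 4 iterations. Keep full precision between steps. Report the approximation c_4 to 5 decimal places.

f(0.457000) = -1.893642, f(1.610000) = 1.660134
step 1: c = 1.071380, f(c) = 0.180994 > 0 → new bracket [0.457000, 1.071380]
step 2: c = 1.017781, f(c) = 0.023008 > 0 → new bracket [0.457000, 1.017781]
step 3: c = 1.011049, f(c) = 0.002976 > 0 → new bracket [0.457000, 1.011049]
step 4: c = 1.010180, f(c) = 0.000386 > 0 → new bracket [0.457000, 1.010180]

1.01018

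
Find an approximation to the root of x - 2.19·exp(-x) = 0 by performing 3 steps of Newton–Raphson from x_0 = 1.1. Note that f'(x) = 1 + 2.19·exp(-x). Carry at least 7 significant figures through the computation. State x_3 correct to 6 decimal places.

x_0 = 1.100000: f = 0.371012, f' = 1.728988 → x_1 = 1.100000 - (0.371012)/(1.728988) = 0.885416
x_1 = 0.885416: f = -0.018051, f' = 1.903468 → x_2 = 0.885416 - (-0.018051)/(1.903468) = 0.894900
x_2 = 0.894900: f = -0.000040, f' = 1.894940 → x_3 = 0.894900 - (-0.000040)/(1.894940) = 0.894921

0.894921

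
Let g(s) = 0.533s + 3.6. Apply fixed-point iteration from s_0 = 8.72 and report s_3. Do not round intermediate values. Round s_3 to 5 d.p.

7.86190

s_1 = g(8.720000) = 8.247760
s_2 = g(8.247760) = 7.996056
s_3 = g(7.996056) = 7.861898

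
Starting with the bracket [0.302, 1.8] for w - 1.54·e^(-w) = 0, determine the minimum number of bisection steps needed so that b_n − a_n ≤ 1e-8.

28

Initial width b − a = 1.8 − 0.302 = 1.498000.
After n steps the width is (b−a)/2^n; need (b−a)/2^n ≤ 1e-8.
So n ≥ log₂(1.498000/1e-8) = log₂(149800000.0000) ≈ 27.1585.
Hence n = 28.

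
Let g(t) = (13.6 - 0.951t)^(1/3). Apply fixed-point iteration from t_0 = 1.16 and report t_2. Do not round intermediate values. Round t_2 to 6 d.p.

2.250164

t_1 = g(1.160000) = 2.320599
t_2 = g(2.320599) = 2.250164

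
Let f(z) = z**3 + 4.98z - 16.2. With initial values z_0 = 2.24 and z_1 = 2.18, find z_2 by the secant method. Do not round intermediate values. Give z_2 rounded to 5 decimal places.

f(z_0) = 6.194624, f(z_1) = 5.016632
z_2 = 2.180000 - (5.016632)·(2.180000 - 2.240000)/(5.016632 - (6.194624)) = 1.924482; f(z_2) = 0.511495

1.92448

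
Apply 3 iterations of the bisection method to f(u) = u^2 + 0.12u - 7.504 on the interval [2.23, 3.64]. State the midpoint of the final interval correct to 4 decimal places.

2.6706

f(2.230000) = -2.263500, f(3.640000) = 6.182400 (opposite signs)
step 1: m = 2.935000, f(m) = 1.462425 > 0 → root in [2.230000, 2.935000]
step 2: m = 2.582500, f(m) = -0.524794 < 0 → root in [2.582500, 2.935000]
step 3: m = 2.758750, f(m) = 0.437752 > 0 → root in [2.582500, 2.758750]
Midpoint of [2.582500, 2.758750] = 2.670625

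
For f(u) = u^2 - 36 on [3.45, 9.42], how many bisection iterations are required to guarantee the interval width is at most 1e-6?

Initial width b − a = 9.42 − 3.45 = 5.970000.
After n steps the width is (b−a)/2^n; need (b−a)/2^n ≤ 1e-6.
So n ≥ log₂(5.970000/1e-6) = log₂(5970000.0000) ≈ 22.5093.
Hence n = 23.

23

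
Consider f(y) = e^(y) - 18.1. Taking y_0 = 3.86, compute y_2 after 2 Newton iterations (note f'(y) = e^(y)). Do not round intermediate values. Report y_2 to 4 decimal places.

2.9493

y_0 = 3.860000: f = 29.365351, f' = 47.465351 → y_1 = 3.860000 - (29.365351)/(47.465351) = 3.241331
y_1 = 3.241331: f = 7.467724, f' = 25.567724 → y_2 = 3.241331 - (7.467724)/(25.567724) = 2.949255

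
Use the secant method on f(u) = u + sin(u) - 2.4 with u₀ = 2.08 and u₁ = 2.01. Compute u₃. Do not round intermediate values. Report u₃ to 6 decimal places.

1.511558

f(u_0) = 0.553133, f(u_1) = 0.515091
u_2 = 2.010000 - (0.515091)·(2.010000 - 2.080000)/(0.515091 - (0.553133)) = 1.062207; f(u_2) = -0.464361
u_3 = 1.062207 - (-0.464361)·(1.062207 - 2.010000)/(-0.464361 - (0.515091)) = 1.511558; f(u_3) = 0.109804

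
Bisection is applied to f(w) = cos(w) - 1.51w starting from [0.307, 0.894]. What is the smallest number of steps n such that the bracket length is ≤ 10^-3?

Initial width b − a = 0.894 − 0.307 = 0.587000.
After n steps the width is (b−a)/2^n; need (b−a)/2^n ≤ 10^-3.
So n ≥ log₂(0.587000/10^-3) = log₂(587.0000) ≈ 9.1972.
Hence n = 10.

10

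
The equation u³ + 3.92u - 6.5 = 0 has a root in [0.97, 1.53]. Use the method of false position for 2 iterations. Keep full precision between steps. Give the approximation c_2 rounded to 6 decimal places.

f(0.970000) = -1.784927, f(1.530000) = 3.079177
step 1: c = 1.175497, f(c) = -0.267757 < 0 → new bracket [1.175497, 1.530000]
step 2: c = 1.203858, f(c) = -0.036160 < 0 → new bracket [1.203858, 1.530000]

1.203858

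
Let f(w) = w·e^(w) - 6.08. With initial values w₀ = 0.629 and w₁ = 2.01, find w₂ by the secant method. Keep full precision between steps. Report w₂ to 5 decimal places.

1.11861

f(w_0) = -4.900163, f(w_1) = 8.921268
w_2 = 2.010000 - (8.921268)·(2.010000 - 0.629000)/(8.921268 - (-4.900163)) = 1.118611; f(w_2) = -2.656379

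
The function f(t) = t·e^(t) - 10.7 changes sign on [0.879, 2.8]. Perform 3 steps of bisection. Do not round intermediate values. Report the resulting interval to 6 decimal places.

[1.599375, 1.839500]

f(0.879000) = -8.582937, f(2.800000) = 35.345011 (opposite signs)
step 1: m = 1.839500, f(m) = 0.876692 > 0 → root in [0.879000, 1.839500]
step 2: m = 1.359250, f(m) = -5.408070 < 0 → root in [1.359250, 1.839500]
step 3: m = 1.599375, f(m) = -2.783193 < 0 → root in [1.599375, 1.839500]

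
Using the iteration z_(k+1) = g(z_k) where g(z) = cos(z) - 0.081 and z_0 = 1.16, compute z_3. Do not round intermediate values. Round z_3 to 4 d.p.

z_1 = g(1.160000) = 0.318340
z_2 = g(0.318340) = 0.868756
z_3 = g(0.868756) = 0.564777

0.5648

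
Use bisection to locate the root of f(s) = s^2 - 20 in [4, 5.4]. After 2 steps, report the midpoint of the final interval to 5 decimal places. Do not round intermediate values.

4.52500

f(4.000000) = -4.000000, f(5.400000) = 9.160000 (opposite signs)
step 1: m = 4.700000, f(m) = 2.090000 > 0 → root in [4.000000, 4.700000]
step 2: m = 4.350000, f(m) = -1.077500 < 0 → root in [4.350000, 4.700000]
Midpoint of [4.350000, 4.700000] = 4.525000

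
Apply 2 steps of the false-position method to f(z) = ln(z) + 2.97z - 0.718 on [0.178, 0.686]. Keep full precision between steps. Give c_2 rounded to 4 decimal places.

False-position update: c = (a·f(b) − b·f(a))/(f(b) − f(a)); replace the endpoint whose sign matches f(c).
f(0.178000) = -1.915312, f(0.686000) = 0.942542
step 1: c = 0.518458, f(c) = 0.164922 > 0 → new bracket [0.178000, 0.518458]
step 2: c = 0.491466, f(c) = 0.031291 > 0 → new bracket [0.178000, 0.491466]

0.4915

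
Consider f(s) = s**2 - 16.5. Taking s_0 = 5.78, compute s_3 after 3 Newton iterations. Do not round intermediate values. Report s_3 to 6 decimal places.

f'(s) = 2s
s_0 = 5.780000: f = 16.908400, f' = 11.560000 → s_1 = 5.780000 - (16.908400)/(11.560000) = 4.317336
s_1 = 4.317336: f = 2.139387, f' = 8.634671 → s_2 = 4.317336 - (2.139387)/(8.634671) = 4.069569
s_2 = 4.069569: f = 0.061389, f' = 8.139137 → s_3 = 4.069569 - (0.061389)/(8.139137) = 4.062026

4.062026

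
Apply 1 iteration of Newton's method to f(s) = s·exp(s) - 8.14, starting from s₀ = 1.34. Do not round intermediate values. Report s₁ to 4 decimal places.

1.6782

Newton update: s ← s − f(s)/f'(s).
f'(s) = (s + 1)·exp(s)
s_0 = 1.340000: f = -3.022482, f' = 8.936562 → s_1 = 1.340000 - (-3.022482)/(8.936562) = 1.678215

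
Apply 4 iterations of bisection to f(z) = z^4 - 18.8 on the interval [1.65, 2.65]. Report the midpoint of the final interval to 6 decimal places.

f(1.650000) = -11.387994, f(2.650000) = 30.515506 (opposite signs)
step 1: m = 2.150000, f(m) = 2.567506 > 0 → root in [1.650000, 2.150000]
step 2: m = 1.900000, f(m) = -5.767900 < 0 → root in [1.900000, 2.150000]
step 3: m = 2.025000, f(m) = -1.984875 < 0 → root in [2.025000, 2.150000]
step 4: m = 2.087500, f(m) = 0.189168 > 0 → root in [2.025000, 2.087500]
Midpoint of [2.025000, 2.087500] = 2.056250

2.056250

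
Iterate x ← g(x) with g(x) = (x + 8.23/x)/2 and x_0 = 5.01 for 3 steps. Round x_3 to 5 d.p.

x_1 = g(5.010000) = 3.326357
x_2 = g(3.326357) = 2.900268
x_3 = g(2.900268) = 2.868968

2.86897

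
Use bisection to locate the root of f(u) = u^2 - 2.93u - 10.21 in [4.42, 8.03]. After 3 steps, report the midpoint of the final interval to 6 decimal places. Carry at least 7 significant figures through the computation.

f(4.420000) = -3.624200, f(8.030000) = 30.743000 (opposite signs)
step 1: m = 6.225000, f(m) = 10.301375 > 0 → root in [4.420000, 6.225000]
step 2: m = 5.322500, f(m) = 2.524081 > 0 → root in [4.420000, 5.322500]
step 3: m = 4.871250, f(m) = -0.753686 < 0 → root in [4.871250, 5.322500]
Midpoint of [4.871250, 5.322500] = 5.096875

5.096875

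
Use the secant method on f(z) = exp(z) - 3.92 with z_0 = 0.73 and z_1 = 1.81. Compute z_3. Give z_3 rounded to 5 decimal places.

1.33624

Secant update: z_(k+1) = z_k − f(z_k)·(z_k − z_(k-1))/(f(z_k) − f(z_(k-1))).
f(z_0) = -1.844919, f(z_1) = 2.190447
z_2 = 1.810000 - (2.190447)·(1.810000 - 0.730000)/(2.190447 - (-1.844919)) = 1.223763; f(z_2) = -0.520044
z_3 = 1.223763 - (-0.520044)·(1.223763 - 1.810000)/(-0.520044 - (2.190447)) = 1.336240; f(z_3) = -0.115289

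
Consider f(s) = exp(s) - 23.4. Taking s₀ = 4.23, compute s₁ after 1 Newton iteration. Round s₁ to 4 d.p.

f'(s) = exp(s)
s_0 = 4.230000: f = 45.317232, f' = 68.717232 → s_1 = 4.230000 - (45.317232)/(68.717232) = 3.570526

3.5705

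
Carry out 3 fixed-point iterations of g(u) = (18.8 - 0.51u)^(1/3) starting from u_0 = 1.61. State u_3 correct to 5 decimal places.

2.59510

u_1 = g(1.610000) = 2.619717
u_2 = g(2.619717) = 2.594463
u_3 = g(2.594463) = 2.595100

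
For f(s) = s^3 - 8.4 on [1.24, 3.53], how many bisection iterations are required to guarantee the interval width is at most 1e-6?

Initial width b − a = 3.53 − 1.24 = 2.290000.
After n steps the width is (b−a)/2^n; need (b−a)/2^n ≤ 1e-6.
So n ≥ log₂(2.290000/1e-6) = log₂(2290000.0000) ≈ 21.1269.
Hence n = 22.

22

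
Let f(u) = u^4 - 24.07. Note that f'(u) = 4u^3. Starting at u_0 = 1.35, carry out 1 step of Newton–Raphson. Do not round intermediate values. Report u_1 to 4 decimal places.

3.4583

u_0 = 1.350000: f = -20.748494, f' = 9.841500 → u_1 = 1.350000 - (-20.748494)/(9.841500) = 3.458265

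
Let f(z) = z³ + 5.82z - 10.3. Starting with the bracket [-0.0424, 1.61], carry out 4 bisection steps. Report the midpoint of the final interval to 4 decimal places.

f(-0.042400) = -10.546844, f(1.610000) = 3.243481 (opposite signs)
step 1: m = 0.783800, f(m) = -5.256762 < 0 → root in [0.783800, 1.610000]
step 2: m = 1.196900, f(m) = -1.619399 < 0 → root in [1.196900, 1.610000]
step 3: m = 1.403450, f(m) = 0.632415 > 0 → root in [1.196900, 1.403450]
step 4: m = 1.300175, f(m) = -0.535094 < 0 → root in [1.300175, 1.403450]
Midpoint of [1.300175, 1.403450] = 1.351813

1.3518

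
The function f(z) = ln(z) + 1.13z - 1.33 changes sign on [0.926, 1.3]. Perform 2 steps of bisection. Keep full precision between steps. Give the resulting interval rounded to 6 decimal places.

f(0.926000) = -0.360501, f(1.300000) = 0.401364 (opposite signs)
step 1: m = 1.113000, f(m) = 0.034749 > 0 → root in [0.926000, 1.113000]
step 2: m = 1.019500, f(m) = -0.158653 < 0 → root in [1.019500, 1.113000]

[1.019500, 1.113000]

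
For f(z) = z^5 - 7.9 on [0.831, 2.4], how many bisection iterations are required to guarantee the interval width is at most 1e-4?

14

Initial width b − a = 2.4 − 0.831 = 1.569000.
After n steps the width is (b−a)/2^n; need (b−a)/2^n ≤ 1e-4.
So n ≥ log₂(1.569000/1e-4) = log₂(15690.0000) ≈ 13.9376.
Hence n = 14.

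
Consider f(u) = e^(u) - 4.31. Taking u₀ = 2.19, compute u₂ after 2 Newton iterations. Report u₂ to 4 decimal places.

1.4818

f'(u) = e^(u)
u_0 = 2.190000: f = 4.625213, f' = 8.935213 → u_1 = 2.190000 - (4.625213)/(8.935213) = 1.672361
u_1 = 1.672361: f = 1.014726, f' = 5.324726 → u_2 = 1.672361 - (1.014726)/(5.324726) = 1.481793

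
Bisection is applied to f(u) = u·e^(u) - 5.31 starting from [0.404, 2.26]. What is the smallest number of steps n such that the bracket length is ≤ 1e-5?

18

Initial width b − a = 2.26 − 0.404 = 1.856000.
After n steps the width is (b−a)/2^n; need (b−a)/2^n ≤ 1e-5.
So n ≥ log₂(1.856000/1e-5) = log₂(185600.0000) ≈ 17.5018.
Hence n = 18.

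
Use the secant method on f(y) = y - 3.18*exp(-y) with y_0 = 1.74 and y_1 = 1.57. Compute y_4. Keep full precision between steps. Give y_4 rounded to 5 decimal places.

f(y_0) = 1.181845, f(y_1) = 0.908416
y_2 = 1.570000 - (0.908416)·(1.570000 - 1.740000)/(0.908416 - (1.181845)) = 1.005207; f(y_2) = -0.158575
y_3 = 1.005207 - (-0.158575)·(1.005207 - 1.570000)/(-0.158575 - (0.908416)) = 1.089145; f(y_3) = 0.019063
y_4 = 1.089145 - (0.019063)·(1.089145 - 1.005207)/(0.019063 - (-0.158575)) = 1.080138; f(y_4) = 0.000373

1.08014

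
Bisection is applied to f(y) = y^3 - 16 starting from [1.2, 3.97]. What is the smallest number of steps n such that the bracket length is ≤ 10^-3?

12

Initial width b − a = 3.97 − 1.2 = 2.770000.
After n steps the width is (b−a)/2^n; need (b−a)/2^n ≤ 10^-3.
So n ≥ log₂(2.770000/10^-3) = log₂(2770.0000) ≈ 11.4357.
Hence n = 12.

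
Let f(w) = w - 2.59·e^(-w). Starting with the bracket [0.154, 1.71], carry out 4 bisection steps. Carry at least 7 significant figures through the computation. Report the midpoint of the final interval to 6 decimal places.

f(0.154000) = -2.066335, f(1.710000) = 1.241558 (opposite signs)
step 1: m = 0.932000, f(m) = -0.087852 < 0 → root in [0.932000, 1.710000]
step 2: m = 1.321000, f(m) = 0.629811 > 0 → root in [0.932000, 1.321000]
step 3: m = 1.126500, f(m) = 0.286910 > 0 → root in [0.932000, 1.126500]
step 4: m = 1.029250, f(m) = 0.103908 > 0 → root in [0.932000, 1.029250]
Midpoint of [0.932000, 1.029250] = 0.980625

0.980625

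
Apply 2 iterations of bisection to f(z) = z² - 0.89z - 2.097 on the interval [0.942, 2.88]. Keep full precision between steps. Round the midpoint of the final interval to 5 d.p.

f(0.942000) = -2.048016, f(2.880000) = 3.634200 (opposite signs)
step 1: m = 1.911000, f(m) = -0.145869 < 0 → root in [1.911000, 2.880000]
step 2: m = 2.395500, f(m) = 1.509425 > 0 → root in [1.911000, 2.395500]
Midpoint of [1.911000, 2.395500] = 2.153250

2.15325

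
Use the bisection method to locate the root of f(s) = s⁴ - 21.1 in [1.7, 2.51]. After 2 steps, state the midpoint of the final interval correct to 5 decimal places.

2.20625

f(1.700000) = -12.747900, f(2.510000) = 18.591260 (opposite signs)
step 1: m = 2.105000, f(m) = -1.466017 < 0 → root in [2.105000, 2.510000]
step 2: m = 2.307500, f(m) = 7.250899 > 0 → root in [2.105000, 2.307500]
Midpoint of [2.105000, 2.307500] = 2.206250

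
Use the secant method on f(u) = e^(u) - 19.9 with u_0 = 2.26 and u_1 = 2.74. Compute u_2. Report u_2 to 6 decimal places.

3.098788

f(u_0) = -10.316911, f(u_1) = -4.413015
u_2 = 2.740000 - (-4.413015)·(2.740000 - 2.260000)/(-4.413015 - (-10.316911)) = 3.098788; f(u_2) = 2.271064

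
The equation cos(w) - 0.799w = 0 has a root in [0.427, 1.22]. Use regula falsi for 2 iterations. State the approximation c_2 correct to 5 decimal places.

0.83528

f(0.427000) = 0.569039, f(1.220000) = -0.631134
step 1: c = 0.802986, f(c) = 0.052976 > 0 → new bracket [0.802986, 1.220000]
step 2: c = 0.835279, f(c) = 0.003584 > 0 → new bracket [0.835279, 1.220000]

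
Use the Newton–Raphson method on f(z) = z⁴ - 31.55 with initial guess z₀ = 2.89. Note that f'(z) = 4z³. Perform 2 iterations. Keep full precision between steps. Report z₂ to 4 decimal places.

2.3790

z_0 = 2.890000: f = 38.207574, f' = 96.550276 → z_1 = 2.890000 - (38.207574)/(96.550276) = 2.494273
z_1 = 2.494273: f = 7.155776, f' = 62.071440 → z_2 = 2.494273 - (7.155776)/(62.071440) = 2.378990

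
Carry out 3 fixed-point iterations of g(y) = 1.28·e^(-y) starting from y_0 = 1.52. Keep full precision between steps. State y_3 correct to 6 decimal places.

y_1 = g(1.520000) = 0.279951
y_2 = g(0.279951) = 0.967450
y_3 = g(0.967450) = 0.486465

0.486465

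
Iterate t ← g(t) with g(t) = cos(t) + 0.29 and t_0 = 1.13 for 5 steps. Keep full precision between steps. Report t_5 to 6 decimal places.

0.837117

t_1 = g(1.130000) = 0.716660
t_2 = g(0.716660) = 1.044004
t_3 = g(1.044004) = 0.792763
t_4 = g(0.792763) = 0.991880
t_5 = g(0.991880) = 0.837117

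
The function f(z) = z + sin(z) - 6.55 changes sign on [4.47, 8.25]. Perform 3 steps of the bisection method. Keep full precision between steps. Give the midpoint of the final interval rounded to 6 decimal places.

f(4.470000) = -3.050767, f(8.250000) = 2.622604 (opposite signs)
step 1: m = 6.360000, f(m) = -0.113261 < 0 → root in [6.360000, 8.250000]
step 2: m = 7.305000, f(m) = 1.608056 > 0 → root in [6.360000, 7.305000]
step 3: m = 6.832500, f(m) = 0.804603 > 0 → root in [6.360000, 6.832500]
Midpoint of [6.360000, 6.832500] = 6.596250

6.596250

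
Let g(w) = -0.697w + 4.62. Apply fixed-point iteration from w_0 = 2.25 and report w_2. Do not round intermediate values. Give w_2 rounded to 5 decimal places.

2.49293

w_1 = g(2.250000) = 3.051750
w_2 = g(3.051750) = 2.492930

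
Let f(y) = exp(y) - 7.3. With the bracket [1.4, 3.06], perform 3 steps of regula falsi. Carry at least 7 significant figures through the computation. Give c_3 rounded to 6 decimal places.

f(1.400000) = -3.244800, f(3.060000) = 14.027557
step 1: c = 1.711849, f(c) = -1.760806 < 0 → new bracket [1.711849, 3.060000]
step 2: c = 1.862202, f(c) = -0.862101 < 0 → new bracket [1.862202, 3.060000]
step 3: c = 1.931554, f(c) = -0.399776 < 0 → new bracket [1.931554, 3.060000]

1.931554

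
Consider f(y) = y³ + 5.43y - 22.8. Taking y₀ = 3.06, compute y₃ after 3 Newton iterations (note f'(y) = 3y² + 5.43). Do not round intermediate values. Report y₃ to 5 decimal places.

2.21032

y_0 = 3.060000: f = 22.468416, f' = 33.520800 → y_1 = 3.060000 - (22.468416)/(33.520800) = 2.389717
y_1 = 2.389717: f = 3.823238, f' = 22.562245 → y_2 = 2.389717 - (3.823238)/(22.562245) = 2.220264
y_2 = 2.220264: f = 0.200991, f' = 20.218721 → y_3 = 2.220264 - (0.200991)/(20.218721) = 2.210323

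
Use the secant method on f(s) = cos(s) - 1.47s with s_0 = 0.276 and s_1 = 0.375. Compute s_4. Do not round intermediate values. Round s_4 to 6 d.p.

f(s_0) = 0.556433, f(s_1) = 0.379258
s_2 = 0.375000 - (0.379258)·(0.375000 - 0.276000)/(0.379258 - (0.556433)) = 0.586917; f(s_2) = -0.030116
s_3 = 0.586917 - (-0.030116)·(0.586917 - 0.375000)/(-0.030116 - (0.379258)) = 0.571327; f(s_3) = 0.001333
s_4 = 0.571327 - (0.001333)·(0.571327 - 0.586917)/(0.001333 - (-0.030116)) = 0.571988; f(s_4) = 0.000004

0.571988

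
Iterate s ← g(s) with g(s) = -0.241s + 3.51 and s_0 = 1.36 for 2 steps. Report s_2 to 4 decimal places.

2.7431

s_1 = g(1.360000) = 3.182240
s_2 = g(3.182240) = 2.743080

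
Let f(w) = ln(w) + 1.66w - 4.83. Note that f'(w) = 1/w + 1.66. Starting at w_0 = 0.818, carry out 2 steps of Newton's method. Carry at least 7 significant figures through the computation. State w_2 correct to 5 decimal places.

2.38160

w_0 = 0.818000: f = -3.673013, f' = 2.882494 → w_1 = 0.818000 - (-3.673013)/(2.882494) = 2.092248
w_1 = 2.092248: f = -0.618629, f' = 2.137955 → w_2 = 2.092248 - (-0.618629)/(2.137955) = 2.381604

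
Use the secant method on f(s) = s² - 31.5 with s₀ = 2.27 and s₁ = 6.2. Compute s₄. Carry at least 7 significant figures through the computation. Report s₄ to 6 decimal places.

5.612734

f(s_0) = -26.347100, f(s_1) = 6.940000
s_2 = 6.200000 - (6.940000)·(6.200000 - 2.270000)/(6.940000 - (-26.347100)) = 5.380638; f(s_2) = -2.548740
s_3 = 5.380638 - (-2.548740)·(5.380638 - 6.200000)/(-2.548740 - (6.940000)) = 5.600724; f(s_3) = -0.131892
s_4 = 5.600724 - (-0.131892)·(5.600724 - 5.380638)/(-0.131892 - (-2.548740)) = 5.612734; f(s_4) = 0.002788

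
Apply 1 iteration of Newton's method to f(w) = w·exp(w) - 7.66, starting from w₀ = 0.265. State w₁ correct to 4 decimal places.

4.7012

f'(w) = (w + 1)·exp(w)
w_0 = 0.265000: f = -7.314591, f' = 1.648840 → w_1 = 0.265000 - (-7.314591)/(1.648840) = 4.701204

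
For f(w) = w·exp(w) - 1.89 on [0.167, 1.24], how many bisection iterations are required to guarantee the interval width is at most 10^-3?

Initial width b − a = 1.24 − 0.167 = 1.073000.
After n steps the width is (b−a)/2^n; need (b−a)/2^n ≤ 10^-3.
So n ≥ log₂(1.073000/10^-3) = log₂(1073.0000) ≈ 10.0674.
Hence n = 11.

11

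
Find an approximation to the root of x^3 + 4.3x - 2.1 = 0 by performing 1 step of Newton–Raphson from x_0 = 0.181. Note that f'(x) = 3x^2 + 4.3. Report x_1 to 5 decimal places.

0.48016

x_0 = 0.181000: f = -1.315770, f' = 4.398283 → x_1 = 0.181000 - (-1.315770)/(4.398283) = 0.480155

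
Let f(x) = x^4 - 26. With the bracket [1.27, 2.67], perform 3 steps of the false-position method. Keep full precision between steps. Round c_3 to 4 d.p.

2.2388

False-position update: c = (a·f(b) − b·f(a))/(f(b) − f(a)); replace the endpoint whose sign matches f(c).
f(1.270000) = -23.398554, f(2.670000) = 24.821215
step 1: c = 1.949347, f(c) = -11.560340 < 0 → new bracket [1.949347, 2.670000]
step 2: c = 2.178337, f(c) = -3.483542 < 0 → new bracket [2.178337, 2.670000]
step 3: c = 2.238847, f(c) = -0.875484 < 0 → new bracket [2.238847, 2.670000]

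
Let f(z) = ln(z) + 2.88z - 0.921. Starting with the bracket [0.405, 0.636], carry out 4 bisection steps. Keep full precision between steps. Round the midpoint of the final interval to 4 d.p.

f(0.405000) = -0.658468, f(0.636000) = 0.458123 (opposite signs)
step 1: m = 0.520500, f(m) = -0.074925 < 0 → root in [0.520500, 0.636000]
step 2: m = 0.578250, f(m) = 0.196611 > 0 → root in [0.520500, 0.578250]
step 3: m = 0.549375, f(m) = 0.062226 > 0 → root in [0.520500, 0.549375]
step 4: m = 0.534937, f(m) = -0.005985 < 0 → root in [0.534937, 0.549375]
Midpoint of [0.534937, 0.549375] = 0.542156

0.5422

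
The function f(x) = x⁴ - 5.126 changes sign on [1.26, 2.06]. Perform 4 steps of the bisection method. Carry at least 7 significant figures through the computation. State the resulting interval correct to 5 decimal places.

[1.46000, 1.51000]

f(1.260000) = -2.605526, f(2.060000) = 12.882141 (opposite signs)
step 1: m = 1.660000, f(m) = 2.467331 > 0 → root in [1.260000, 1.660000]
step 2: m = 1.460000, f(m) = -0.582281 < 0 → root in [1.460000, 1.660000]
step 3: m = 1.560000, f(m) = 0.796409 > 0 → root in [1.460000, 1.560000]
step 4: m = 1.510000, f(m) = 0.072856 > 0 → root in [1.460000, 1.510000]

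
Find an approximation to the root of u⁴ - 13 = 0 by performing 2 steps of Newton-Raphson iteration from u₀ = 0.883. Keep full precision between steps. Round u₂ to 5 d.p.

4.05801

Newton update: u ← u − f(u)/f'(u).
f'(u) = 4u³
u_0 = 0.883000: f = -12.392085, f' = 2.753862 → u_1 = 0.883000 - (-12.392085)/(2.753862) = 5.382894
u_1 = 5.382894: f = 826.582373, f' = 623.889211 → u_2 = 5.382894 - (826.582373)/(623.889211) = 4.058008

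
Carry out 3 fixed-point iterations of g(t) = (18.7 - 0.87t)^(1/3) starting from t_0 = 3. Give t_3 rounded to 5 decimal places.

t_1 = g(3.000000) = 2.524558
t_2 = g(2.524558) = 2.546009
t_3 = g(2.546009) = 2.545049

2.54505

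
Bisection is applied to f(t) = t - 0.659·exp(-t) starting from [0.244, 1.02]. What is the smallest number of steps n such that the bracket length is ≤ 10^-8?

27

Initial width b − a = 1.02 − 0.244 = 0.776000.
After n steps the width is (b−a)/2^n; need (b−a)/2^n ≤ 10^-8.
So n ≥ log₂(0.776000/10^-8) = log₂(77600000.0000) ≈ 26.2096.
Hence n = 27.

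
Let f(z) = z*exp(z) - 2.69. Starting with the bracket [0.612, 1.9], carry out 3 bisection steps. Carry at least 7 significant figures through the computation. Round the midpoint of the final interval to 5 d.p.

1.01450

f(0.612000) = -1.561401, f(1.900000) = 10.013199 (opposite signs)
step 1: m = 1.256000, f(m) = 1.720253 > 0 → root in [0.612000, 1.256000]
step 2: m = 0.934000, f(m) = -0.313281 < 0 → root in [0.934000, 1.256000]
step 3: m = 1.095000, f(m) = 0.583155 > 0 → root in [0.934000, 1.095000]
Midpoint of [0.934000, 1.095000] = 1.014500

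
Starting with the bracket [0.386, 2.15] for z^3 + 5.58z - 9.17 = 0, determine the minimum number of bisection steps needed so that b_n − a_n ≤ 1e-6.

21

Initial width b − a = 2.15 − 0.386 = 1.764000.
After n steps the width is (b−a)/2^n; need (b−a)/2^n ≤ 1e-6.
So n ≥ log₂(1.764000/1e-6) = log₂(1764000.0000) ≈ 20.7504.
Hence n = 21.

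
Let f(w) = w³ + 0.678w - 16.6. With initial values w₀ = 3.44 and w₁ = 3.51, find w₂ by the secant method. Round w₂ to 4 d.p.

2.7236

f(w_0) = 26.439904, f(w_1) = 29.023331
w_2 = 3.510000 - (29.023331)·(3.510000 - 3.440000)/(29.023331 - (26.439904)) = 2.723590; f(w_2) = 5.450025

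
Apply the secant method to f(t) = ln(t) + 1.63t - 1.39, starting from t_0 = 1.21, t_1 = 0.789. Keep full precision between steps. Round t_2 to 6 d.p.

Secant update: t_(k+1) = t_k − f(t_k)·(t_k − t_(k-1))/(f(t_k) − f(t_(k-1))).
f(t_0) = 0.772920, f(t_1) = -0.340919
t_2 = 0.789000 - (-0.340919)·(0.789000 - 1.210000)/(-0.340919 - (0.772920)) = 0.917858; f(t_2) = 0.020395

0.917858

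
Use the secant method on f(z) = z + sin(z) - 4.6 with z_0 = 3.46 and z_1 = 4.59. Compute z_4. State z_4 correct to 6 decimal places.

5.350434

Secant update: z_(k+1) = z_k − f(z_k)·(z_k − z_(k-1))/(f(z_k) − f(z_(k-1))).
f(z_0) = -1.453054, f(z_1) = -1.002520
z_2 = 4.590000 - (-1.002520)·(4.590000 - 3.460000)/(-1.002520 - (-1.453054)) = 7.104452; f(z_2) = 3.236461
z_3 = 7.104452 - (3.236461)·(7.104452 - 4.590000)/(3.236461 - (-1.002520)) = 5.184668; f(z_3) = -0.305865
z_4 = 5.184668 - (-0.305865)·(5.184668 - 7.104452)/(-0.305865 - (3.236461)) = 5.350434; f(z_4) = -0.052828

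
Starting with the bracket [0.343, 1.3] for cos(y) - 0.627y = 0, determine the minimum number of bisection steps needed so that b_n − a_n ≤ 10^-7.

Initial width b − a = 1.3 − 0.343 = 0.957000.
After n steps the width is (b−a)/2^n; need (b−a)/2^n ≤ 10^-7.
So n ≥ log₂(0.957000/10^-7) = log₂(9570000.0000) ≈ 23.1901.
Hence n = 24.

24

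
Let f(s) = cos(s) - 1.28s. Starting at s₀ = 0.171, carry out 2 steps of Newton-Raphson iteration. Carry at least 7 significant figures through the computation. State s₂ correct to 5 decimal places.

0.63183

f'(s) = -sin(s) - 1.28
s_0 = 0.171000: f = 0.766535, f' = -1.450168 → s_1 = 0.171000 - (0.766535)/(-1.450168) = 0.699584
s_1 = 0.699584: f = -0.130357, f' = -1.923899 → s_2 = 0.699584 - (-0.130357)/(-1.923899) = 0.631827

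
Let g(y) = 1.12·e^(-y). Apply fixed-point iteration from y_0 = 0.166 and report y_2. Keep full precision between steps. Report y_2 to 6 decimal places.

y_1 = g(0.166000) = 0.948692
y_2 = g(0.948692) = 0.433717

0.433717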